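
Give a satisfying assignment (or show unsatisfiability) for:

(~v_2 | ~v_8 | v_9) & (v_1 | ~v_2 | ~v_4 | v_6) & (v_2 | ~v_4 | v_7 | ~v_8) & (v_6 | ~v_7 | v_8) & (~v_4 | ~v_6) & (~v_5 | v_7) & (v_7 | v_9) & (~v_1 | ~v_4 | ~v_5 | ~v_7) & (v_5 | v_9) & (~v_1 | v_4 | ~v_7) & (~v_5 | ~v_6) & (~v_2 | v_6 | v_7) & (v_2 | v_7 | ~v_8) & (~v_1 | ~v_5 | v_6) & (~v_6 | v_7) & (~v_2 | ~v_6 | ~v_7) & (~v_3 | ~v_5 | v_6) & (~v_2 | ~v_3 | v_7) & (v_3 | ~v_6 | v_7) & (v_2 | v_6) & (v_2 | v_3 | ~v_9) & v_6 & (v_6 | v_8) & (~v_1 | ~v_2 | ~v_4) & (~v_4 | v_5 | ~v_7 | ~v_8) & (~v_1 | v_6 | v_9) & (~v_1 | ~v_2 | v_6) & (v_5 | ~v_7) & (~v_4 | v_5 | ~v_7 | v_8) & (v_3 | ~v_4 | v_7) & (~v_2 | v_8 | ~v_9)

Case v_6 = True:
  (~v_4 | ~v_6) forces v_4 = False.
  (~v_5 | ~v_6) forces v_5 = False.
  (v_5 | v_9) forces v_9 = True.
  (~v_6 | v_7) forces v_7 = True.
  Clause (v_5 | ~v_7) is falsified — contradiction.
Case v_6 = False:
  Clause (v_6) is falsified — contradiction.
Both cases fail, so the formula is unsatisfiable.

The formula is unsatisfiable.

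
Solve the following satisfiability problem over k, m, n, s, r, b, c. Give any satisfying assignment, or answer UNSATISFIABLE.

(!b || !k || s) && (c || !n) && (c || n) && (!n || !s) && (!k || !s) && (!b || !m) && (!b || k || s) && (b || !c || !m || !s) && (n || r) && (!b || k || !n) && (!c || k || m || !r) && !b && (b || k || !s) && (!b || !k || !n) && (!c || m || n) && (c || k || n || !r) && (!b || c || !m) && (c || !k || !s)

k = True; m = True; n = False; s = False; r = True; b = False; c = True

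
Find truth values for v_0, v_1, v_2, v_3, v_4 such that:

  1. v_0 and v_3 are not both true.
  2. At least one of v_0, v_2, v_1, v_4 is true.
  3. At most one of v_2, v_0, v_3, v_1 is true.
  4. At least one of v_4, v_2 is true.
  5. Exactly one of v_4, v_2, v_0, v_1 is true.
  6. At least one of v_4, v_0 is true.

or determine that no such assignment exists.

v_0=F, v_1=F, v_2=F, v_3=F, v_4=T

  (1) v_0=F, v_3=F — not both ✓
  (2) {v_0, v_2, v_1, v_4}: 1 true — at least one ✓
  (3) {v_2, v_0, v_3, v_1}: 0 true — at most one ✓
  (4) {v_4, v_2}: 1 true — at least one ✓
  (5) {v_4, v_2, v_0, v_1}: 1 true — exactly one ✓
  (6) {v_4, v_0}: 1 true — at least one ✓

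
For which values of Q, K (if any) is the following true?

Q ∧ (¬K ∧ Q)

Q=T, K=F

  ¬K ∧ Q = True
    ¬K = True
Both conjuncts True, so the formula holds.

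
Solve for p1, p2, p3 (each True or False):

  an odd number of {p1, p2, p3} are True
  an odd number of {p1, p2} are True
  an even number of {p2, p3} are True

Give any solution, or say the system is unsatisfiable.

p1: True, p2: False, p3: False

{p1, p2, p3}: 1 true → odd ✓
{p1, p2}: 1 true → odd ✓
{p2, p3}: 0 true → even ✓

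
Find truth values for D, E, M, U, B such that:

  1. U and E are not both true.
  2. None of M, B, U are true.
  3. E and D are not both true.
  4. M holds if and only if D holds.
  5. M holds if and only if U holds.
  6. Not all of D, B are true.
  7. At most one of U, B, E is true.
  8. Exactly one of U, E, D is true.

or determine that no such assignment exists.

D = False; E = True; M = False; U = False; B = False

  (1) U=F, E=T — not both ✓
  (2) {M, B, U}: 0 true — none ✓
  (3) E=T, D=F — not both ✓
  (4) M=F, D=F — same ✓
  (5) M=F, U=F — same ✓
  (6) {D, B}: 0/2 true — not all ✓
  (7) {U, B, E}: 1 true — at most one ✓
  (8) {U, E, D}: 1 true — exactly one ✓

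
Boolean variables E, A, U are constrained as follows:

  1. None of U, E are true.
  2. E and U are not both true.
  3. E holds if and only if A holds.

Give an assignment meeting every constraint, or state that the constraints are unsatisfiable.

E=F, A=F, U=F

  (1) {U, E}: 0 true — none ✓
  (2) E=F, U=F — not both ✓
  (3) E=F, A=F — same ✓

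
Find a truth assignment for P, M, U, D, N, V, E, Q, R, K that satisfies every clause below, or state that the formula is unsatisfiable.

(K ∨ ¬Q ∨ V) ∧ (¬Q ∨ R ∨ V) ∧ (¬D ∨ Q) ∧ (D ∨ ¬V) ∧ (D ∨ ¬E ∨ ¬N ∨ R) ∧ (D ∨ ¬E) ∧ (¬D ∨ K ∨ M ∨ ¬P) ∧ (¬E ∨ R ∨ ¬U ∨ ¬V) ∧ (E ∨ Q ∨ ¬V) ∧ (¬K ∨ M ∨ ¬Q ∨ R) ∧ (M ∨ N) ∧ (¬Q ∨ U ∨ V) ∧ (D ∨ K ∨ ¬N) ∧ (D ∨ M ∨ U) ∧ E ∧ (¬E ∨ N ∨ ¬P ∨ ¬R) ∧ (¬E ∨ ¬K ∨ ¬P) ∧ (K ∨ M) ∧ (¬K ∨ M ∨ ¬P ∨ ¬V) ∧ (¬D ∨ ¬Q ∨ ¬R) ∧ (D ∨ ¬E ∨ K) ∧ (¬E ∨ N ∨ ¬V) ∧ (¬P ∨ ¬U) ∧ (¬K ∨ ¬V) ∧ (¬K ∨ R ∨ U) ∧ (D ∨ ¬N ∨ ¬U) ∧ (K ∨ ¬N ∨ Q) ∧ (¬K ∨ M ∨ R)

P=F; M=T; U=F; D=T; N=T; V=T; E=T; Q=T; R=F; K=F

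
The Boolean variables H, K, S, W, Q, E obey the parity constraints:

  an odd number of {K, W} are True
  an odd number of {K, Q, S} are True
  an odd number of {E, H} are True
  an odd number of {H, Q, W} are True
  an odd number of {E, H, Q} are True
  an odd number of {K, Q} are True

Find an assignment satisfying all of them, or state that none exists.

H: True, K: True, S: False, W: False, Q: False, E: False

{K, W}: 1 true → odd ✓
{K, Q, S}: 1 true → odd ✓
{E, H}: 1 true → odd ✓
{H, Q, W}: 1 true → odd ✓
{E, H, Q}: 1 true → odd ✓
{K, Q}: 1 true → odd ✓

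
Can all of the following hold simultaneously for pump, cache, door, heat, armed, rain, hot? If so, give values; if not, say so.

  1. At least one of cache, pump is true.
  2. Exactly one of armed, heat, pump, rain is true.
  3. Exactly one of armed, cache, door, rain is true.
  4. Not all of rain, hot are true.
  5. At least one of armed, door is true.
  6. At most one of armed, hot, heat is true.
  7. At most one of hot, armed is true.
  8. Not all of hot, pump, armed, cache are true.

pump = True, cache = False, door = True, heat = False, armed = False, rain = False, hot = True

  (1) {cache, pump}: 1 true — at least one ✓
  (2) {armed, heat, pump, rain}: 1 true — exactly one ✓
  (3) {armed, cache, door, rain}: 1 true — exactly one ✓
  (4) {rain, hot}: 1/2 true — not all ✓
  (5) {armed, door}: 1 true — at least one ✓
  (6) {armed, hot, heat}: 1 true — at most one ✓
  (7) {hot, armed}: 1 true — at most one ✓
  (8) {hot, pump, armed, cache}: 2/4 true — not all ✓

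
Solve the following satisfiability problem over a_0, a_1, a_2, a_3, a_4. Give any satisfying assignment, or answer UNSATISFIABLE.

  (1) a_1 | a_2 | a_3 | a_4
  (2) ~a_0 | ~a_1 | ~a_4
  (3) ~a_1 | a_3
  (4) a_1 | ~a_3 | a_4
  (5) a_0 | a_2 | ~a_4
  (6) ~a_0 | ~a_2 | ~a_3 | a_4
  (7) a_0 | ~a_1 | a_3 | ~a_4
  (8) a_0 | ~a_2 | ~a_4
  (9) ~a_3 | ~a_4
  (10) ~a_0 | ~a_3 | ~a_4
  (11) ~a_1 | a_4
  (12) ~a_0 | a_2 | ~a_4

Set a_0 = True.
Try a_1 = True:
  (~a_0 | ~a_1 | ~a_4) forces a_4 = False.
  clause (~a_1 | a_4) is falsified — backtrack.
So a_1 = False.
Try a_2 = False:
  (~a_0 | a_2 | ~a_4) forces a_4 = False.
  (a_1 | a_2 | a_3 | a_4) forces a_3 = True.
  clause (a_1 | ~a_3 | a_4) is falsified — backtrack.
So a_2 = True.
Set a_3 = False.
Set a_4 = True.
All clauses satisfied.

a_0 = True, a_1 = False, a_2 = True, a_3 = False, a_4 = True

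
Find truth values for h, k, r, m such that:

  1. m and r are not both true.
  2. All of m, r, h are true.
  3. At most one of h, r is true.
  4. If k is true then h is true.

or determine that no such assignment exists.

Case r = True:
  (1) with r=T forces m = False.
  Constraint (2) is violated (m=F) — contradiction.
Case r = False:
  Constraint (2) is violated (r=F) — contradiction.
Both cases fail — unsatisfiable.

No satisfying assignment exists.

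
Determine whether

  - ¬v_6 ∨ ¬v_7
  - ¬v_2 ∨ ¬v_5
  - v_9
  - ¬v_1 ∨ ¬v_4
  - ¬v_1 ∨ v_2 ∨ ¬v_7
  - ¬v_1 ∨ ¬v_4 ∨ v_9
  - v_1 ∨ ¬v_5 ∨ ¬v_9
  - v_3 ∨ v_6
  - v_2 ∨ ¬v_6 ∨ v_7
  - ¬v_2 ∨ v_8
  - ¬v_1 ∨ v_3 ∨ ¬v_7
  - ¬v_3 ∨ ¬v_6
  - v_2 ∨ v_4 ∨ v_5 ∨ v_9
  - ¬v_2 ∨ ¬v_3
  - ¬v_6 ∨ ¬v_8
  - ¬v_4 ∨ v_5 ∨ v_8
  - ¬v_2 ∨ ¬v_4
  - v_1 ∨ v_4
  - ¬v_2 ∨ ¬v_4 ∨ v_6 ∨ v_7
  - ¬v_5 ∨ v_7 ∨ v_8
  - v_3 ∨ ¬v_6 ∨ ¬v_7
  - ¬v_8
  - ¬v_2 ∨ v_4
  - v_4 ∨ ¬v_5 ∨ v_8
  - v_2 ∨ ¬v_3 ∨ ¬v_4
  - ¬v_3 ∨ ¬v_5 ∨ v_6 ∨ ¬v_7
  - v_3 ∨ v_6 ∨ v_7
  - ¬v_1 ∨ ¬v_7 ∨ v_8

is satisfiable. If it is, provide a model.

v_1=T, v_2=F, v_3=T, v_4=F, v_5=F, v_6=F, v_7=F, v_8=F, v_9=T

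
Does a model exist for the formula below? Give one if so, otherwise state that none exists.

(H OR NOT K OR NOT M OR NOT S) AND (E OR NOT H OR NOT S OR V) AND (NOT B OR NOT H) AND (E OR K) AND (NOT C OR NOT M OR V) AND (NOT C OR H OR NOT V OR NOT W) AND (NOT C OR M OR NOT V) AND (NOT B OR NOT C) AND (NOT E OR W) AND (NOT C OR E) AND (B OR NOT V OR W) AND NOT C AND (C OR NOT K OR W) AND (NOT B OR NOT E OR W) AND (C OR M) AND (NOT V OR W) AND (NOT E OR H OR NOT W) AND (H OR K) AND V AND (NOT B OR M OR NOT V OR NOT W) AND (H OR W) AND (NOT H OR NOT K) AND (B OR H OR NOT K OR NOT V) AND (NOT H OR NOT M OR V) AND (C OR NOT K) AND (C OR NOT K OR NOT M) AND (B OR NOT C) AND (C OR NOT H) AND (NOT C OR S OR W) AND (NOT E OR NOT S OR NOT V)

Case H = True:
  (NOT B OR NOT H) forces B = False.
  (NOT C) forces C = False.
  Clause (C OR NOT H) is falsified — contradiction.
Case H = False:
  (NOT C) forces C = False.
  (C OR M) forces M = True.
  (H OR K) forces K = True.
  Clause (C OR NOT K) is falsified — contradiction.
Both cases fail, so the formula is unsatisfiable.

The formula is unsatisfiable.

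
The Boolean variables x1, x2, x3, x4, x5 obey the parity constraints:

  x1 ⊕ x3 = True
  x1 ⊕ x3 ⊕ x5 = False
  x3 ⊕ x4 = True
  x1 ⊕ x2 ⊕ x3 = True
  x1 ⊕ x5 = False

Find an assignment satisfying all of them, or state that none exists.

x1 = True; x2 = False; x3 = False; x4 = True; x5 = True

x1 ⊕ x3 = T ⊕ F = True ✓
x1 ⊕ x3 ⊕ x5 = T ⊕ F ⊕ T = False ✓
x3 ⊕ x4 = F ⊕ T = True ✓
x1 ⊕ x2 ⊕ x3 = T ⊕ F ⊕ F = True ✓
x1 ⊕ x5 = T ⊕ T = False ✓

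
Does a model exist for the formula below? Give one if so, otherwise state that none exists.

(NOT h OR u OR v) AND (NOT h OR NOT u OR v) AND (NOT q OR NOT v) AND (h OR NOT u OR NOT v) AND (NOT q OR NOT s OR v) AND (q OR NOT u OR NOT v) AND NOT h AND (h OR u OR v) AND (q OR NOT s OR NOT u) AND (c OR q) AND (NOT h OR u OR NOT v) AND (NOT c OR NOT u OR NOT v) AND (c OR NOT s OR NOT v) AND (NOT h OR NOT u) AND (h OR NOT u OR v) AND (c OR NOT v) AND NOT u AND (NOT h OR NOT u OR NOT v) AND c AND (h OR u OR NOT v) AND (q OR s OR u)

UNSATISFIABLE

Case h = True:
  Clause (NOT h) is falsified — contradiction.
Case h = False:
  (NOT u) forces u = False.
  (h OR u OR v) forces v = True.
  Clause (h OR u OR NOT v) is falsified — contradiction.
Both cases fail, so the formula is unsatisfiable.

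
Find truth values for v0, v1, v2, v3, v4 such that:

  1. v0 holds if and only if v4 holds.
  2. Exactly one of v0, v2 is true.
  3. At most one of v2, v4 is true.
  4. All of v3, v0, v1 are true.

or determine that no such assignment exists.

v0=T, v1=T, v2=F, v3=T, v4=T

  (1) v0=T, v4=T — same ✓
  (2) {v0, v2}: 1 true — exactly one ✓
  (3) {v2, v4}: 1 true — at most one ✓
  (4) {v3, v0, v1}: all 3 true ✓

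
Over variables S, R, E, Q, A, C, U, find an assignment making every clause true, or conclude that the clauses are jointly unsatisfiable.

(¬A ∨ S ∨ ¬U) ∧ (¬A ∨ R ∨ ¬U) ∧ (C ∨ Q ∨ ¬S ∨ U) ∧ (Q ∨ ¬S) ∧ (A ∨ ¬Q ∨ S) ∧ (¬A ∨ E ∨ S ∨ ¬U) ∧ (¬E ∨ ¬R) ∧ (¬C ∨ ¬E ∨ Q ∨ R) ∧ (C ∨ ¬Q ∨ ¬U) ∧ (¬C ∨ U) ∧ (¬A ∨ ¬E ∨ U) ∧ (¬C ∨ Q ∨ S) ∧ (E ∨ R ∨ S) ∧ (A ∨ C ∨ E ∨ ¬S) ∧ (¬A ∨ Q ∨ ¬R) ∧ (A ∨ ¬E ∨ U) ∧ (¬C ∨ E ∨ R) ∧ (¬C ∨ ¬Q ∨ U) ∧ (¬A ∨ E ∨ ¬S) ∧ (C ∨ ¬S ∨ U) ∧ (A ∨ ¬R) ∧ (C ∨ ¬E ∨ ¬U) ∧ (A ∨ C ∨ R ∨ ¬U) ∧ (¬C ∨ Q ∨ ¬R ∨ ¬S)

S=T, R=F, E=T, Q=T, A=F, C=T, U=T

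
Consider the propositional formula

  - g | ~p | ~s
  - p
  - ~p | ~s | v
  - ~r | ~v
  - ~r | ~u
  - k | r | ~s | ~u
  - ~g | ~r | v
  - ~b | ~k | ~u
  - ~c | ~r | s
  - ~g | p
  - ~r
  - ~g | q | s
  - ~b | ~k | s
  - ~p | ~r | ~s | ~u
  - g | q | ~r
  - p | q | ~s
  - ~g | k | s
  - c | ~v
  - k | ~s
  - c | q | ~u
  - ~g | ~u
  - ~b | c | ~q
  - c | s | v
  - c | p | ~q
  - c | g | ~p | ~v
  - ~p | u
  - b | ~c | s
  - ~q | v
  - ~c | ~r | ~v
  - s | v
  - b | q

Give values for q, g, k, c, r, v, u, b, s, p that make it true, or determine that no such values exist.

q: False; g: False; k: False; c: True; r: False; v: True; u: True; b: True; s: False; p: True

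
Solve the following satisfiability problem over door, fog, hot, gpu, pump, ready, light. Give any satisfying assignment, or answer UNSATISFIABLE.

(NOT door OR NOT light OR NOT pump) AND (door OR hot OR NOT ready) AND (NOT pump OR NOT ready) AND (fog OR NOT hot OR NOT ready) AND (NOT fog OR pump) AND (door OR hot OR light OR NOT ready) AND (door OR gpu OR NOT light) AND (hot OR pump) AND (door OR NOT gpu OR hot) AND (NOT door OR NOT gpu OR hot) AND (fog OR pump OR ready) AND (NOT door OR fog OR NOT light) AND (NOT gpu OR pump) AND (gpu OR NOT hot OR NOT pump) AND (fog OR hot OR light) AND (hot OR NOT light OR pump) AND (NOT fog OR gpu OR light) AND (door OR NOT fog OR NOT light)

door=F, fog=T, hot=T, gpu=T, pump=T, ready=F, light=F

Set door = False.
Set fog = True.
  then (NOT fog OR pump) forces pump = True.
  then (door OR NOT fog OR NOT light) forces light = False.
  then (NOT pump OR NOT ready) forces ready = False.
  then (NOT fog OR gpu OR light) forces gpu = True.
  then (door OR NOT gpu OR hot) forces hot = True.
All clauses satisfied.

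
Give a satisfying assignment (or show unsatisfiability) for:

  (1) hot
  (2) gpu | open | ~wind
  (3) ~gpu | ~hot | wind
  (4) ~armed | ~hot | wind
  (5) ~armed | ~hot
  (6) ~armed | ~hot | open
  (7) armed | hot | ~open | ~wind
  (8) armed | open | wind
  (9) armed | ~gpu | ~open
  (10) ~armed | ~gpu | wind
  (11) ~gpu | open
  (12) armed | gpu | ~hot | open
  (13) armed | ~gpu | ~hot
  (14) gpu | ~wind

armed = False; hot = True; gpu = False; open = True; wind = False

Unit clause (hot) forces hot = True.
In (~armed | ~hot) only ~armed is left, so armed = False.
In (armed | ~gpu | ~hot) only ~gpu is left, so gpu = False.
In (gpu | ~wind) only ~wind is left, so wind = False.
In (armed | open | wind) only open is left, so open = True.
All clauses satisfied.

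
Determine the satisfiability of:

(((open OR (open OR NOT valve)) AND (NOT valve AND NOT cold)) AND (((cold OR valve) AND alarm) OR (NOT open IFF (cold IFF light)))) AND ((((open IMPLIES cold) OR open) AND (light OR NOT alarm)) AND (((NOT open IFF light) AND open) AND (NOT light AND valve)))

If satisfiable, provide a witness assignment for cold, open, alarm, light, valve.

Case valve = True: the conjunct NOT valve is False.
Case valve = False: the conjunct valve is False.
Both cases fail — unsatisfiable.

Unsatisfiable — no assignment works.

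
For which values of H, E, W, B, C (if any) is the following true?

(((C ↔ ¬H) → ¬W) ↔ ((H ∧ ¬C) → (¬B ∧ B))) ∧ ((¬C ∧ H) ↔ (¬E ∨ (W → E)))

H = True, E = True, W = True, B = False, C = False

  ((C ↔ ¬H) → ¬W) ↔ ((H ∧ ¬C) → (¬B ∧ B)) = True
    (C ↔ ¬H) → ¬W = False
      C ↔ ¬H = True
        ¬H = False
      ¬W = False
    (H ∧ ¬C) → (¬B ∧ B) = False
      H ∧ ¬C = True
        ¬C = True
      ¬B ∧ B = False
        ¬B = True
  (¬C ∧ H) ↔ (¬E ∨ (W → E)) = True
    ¬C ∧ H = True
      ¬C = True
    ¬E ∨ (W → E) = True
      ¬E = False
      W → E = True
Both conjuncts True, so the formula holds.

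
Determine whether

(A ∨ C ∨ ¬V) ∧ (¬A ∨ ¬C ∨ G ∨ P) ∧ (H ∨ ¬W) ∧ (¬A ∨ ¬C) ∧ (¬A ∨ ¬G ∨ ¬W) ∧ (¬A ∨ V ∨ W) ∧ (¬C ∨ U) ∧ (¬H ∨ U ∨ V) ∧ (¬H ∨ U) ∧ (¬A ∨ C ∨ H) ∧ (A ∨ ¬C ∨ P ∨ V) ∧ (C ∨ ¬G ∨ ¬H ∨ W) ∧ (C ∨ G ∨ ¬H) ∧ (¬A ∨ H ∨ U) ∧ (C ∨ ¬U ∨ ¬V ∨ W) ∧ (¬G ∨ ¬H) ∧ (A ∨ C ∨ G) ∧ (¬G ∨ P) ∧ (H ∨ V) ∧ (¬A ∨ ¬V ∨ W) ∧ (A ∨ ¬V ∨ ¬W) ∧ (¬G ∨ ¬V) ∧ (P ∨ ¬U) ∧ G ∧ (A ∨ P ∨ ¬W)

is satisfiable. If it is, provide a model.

Unsatisfiable — no assignment works.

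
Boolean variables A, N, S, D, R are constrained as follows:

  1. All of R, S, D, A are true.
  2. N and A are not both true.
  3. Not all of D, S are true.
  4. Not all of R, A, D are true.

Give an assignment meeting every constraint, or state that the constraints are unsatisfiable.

Case S = True:
  (1) forces R = True.
  (1) forces D = True.
  Constraint (3) is violated (D=T, S=T) — contradiction.
Case S = False:
  Constraint (1) is violated (S=F) — contradiction.
Both cases fail — unsatisfiable.

The formula is unsatisfiable.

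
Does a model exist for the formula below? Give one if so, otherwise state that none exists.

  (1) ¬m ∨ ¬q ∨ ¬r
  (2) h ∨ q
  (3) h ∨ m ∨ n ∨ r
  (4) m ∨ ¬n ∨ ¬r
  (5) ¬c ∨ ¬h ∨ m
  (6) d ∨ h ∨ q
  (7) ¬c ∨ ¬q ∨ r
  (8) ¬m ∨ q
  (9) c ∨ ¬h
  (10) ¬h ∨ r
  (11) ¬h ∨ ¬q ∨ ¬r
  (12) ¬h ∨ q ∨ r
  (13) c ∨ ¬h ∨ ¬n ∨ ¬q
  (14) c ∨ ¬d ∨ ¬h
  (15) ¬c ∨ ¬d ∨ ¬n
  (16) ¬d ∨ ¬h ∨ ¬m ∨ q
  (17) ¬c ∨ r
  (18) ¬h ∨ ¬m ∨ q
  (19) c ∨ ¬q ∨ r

Set h = False.
  then (h ∨ q) forces q = True.
Try r = False:
  (¬c ∨ ¬q ∨ r) forces c = False.
  clause (c ∨ ¬q ∨ r) is falsified — backtrack.
So r = True.
  then (¬m ∨ ¬q ∨ ¬r) forces m = False.
  then (m ∨ ¬n ∨ ¬r) forces n = False.
Set c = False.
Set d = False.
All clauses satisfied.

h: False, r: True, c: False, d: False, m: False, n: False, q: True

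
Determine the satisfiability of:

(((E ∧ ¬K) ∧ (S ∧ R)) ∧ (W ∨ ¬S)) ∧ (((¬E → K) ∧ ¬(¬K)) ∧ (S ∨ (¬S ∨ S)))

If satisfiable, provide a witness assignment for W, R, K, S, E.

UNSATISFIABLE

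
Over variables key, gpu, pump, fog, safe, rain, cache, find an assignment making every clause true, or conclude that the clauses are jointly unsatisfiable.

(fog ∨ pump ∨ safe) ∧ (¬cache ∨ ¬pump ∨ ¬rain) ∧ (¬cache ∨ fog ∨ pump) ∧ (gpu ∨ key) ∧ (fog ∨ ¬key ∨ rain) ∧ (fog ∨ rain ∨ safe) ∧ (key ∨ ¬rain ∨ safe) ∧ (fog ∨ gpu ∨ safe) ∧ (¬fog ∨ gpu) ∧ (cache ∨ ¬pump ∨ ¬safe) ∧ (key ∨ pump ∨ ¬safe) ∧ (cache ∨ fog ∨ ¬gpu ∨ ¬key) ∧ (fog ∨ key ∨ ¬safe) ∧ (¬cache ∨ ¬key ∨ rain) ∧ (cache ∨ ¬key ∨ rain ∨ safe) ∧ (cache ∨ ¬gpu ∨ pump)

key: True, gpu: True, pump: False, fog: True, safe: False, rain: True, cache: True

Set key = True.
Set gpu = True.
Set pump = False.
  then (cache ∨ ¬gpu ∨ pump) forces cache = True.
  then (¬cache ∨ fog ∨ pump) forces fog = True.
  then (¬cache ∨ ¬key ∨ rain) forces rain = True.
Set safe = False.
All clauses satisfied.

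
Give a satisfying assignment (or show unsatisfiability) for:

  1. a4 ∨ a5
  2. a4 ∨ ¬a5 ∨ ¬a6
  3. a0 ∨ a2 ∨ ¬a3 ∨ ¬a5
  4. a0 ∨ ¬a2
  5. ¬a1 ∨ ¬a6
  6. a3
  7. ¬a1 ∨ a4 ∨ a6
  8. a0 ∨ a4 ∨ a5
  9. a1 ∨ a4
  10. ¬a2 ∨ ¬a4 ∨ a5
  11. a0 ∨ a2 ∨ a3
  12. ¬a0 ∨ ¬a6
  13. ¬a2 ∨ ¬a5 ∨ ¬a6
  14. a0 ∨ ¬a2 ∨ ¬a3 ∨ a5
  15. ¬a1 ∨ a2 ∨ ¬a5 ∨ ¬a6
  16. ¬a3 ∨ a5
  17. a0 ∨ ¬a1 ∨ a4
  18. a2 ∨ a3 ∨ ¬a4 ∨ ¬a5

a0 = True, a1 = True, a2 = False, a3 = True, a4 = True, a5 = True, a6 = False

Unit clause (a3) forces a3 = True.
In (¬a3 ∨ a5) only a5 is left, so a5 = True.
Try a0 = False:
  (a0 ∨ a2 ∨ ¬a3 ∨ ¬a5) forces a2 = True.
  clause (a0 ∨ ¬a2) is falsified — backtrack.
So a0 = True.
  then (¬a0 ∨ ¬a6) forces a6 = False.
Set a1 = True.
  then (¬a1 ∨ a4 ∨ a6) forces a4 = True.
Set a2 = False.
All clauses satisfied.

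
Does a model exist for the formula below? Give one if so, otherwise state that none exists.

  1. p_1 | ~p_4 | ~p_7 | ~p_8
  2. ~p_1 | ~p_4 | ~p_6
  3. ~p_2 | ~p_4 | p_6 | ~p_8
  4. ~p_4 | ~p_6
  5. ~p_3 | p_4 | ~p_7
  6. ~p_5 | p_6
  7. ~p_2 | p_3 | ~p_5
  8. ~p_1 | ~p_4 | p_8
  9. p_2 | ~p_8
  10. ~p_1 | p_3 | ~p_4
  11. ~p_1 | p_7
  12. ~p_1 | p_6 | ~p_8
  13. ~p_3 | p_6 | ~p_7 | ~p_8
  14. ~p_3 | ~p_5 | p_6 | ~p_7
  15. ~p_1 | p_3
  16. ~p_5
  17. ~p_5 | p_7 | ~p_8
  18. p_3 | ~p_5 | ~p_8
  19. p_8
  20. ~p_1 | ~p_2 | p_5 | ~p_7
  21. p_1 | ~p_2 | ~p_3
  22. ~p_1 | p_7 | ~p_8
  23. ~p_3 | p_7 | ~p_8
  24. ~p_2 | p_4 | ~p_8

Unsatisfiable

Case p_5 = True:
  Clause (~p_5) is falsified — contradiction.
Case p_5 = False:
  (p_8) forces p_8 = True.
  (p_2 | ~p_8) forces p_2 = True.
  (~p_2 | p_4 | ~p_8) forces p_4 = True.
  (~p_2 | ~p_4 | p_6 | ~p_8) forces p_6 = True.
  Clause (~p_4 | ~p_6) is falsified — contradiction.
Both cases fail, so the formula is unsatisfiable.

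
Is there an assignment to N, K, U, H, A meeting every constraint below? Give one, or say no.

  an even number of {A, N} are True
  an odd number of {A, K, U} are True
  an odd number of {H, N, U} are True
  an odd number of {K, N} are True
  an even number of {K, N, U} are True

Adding constraints 1, 2, 5 mod 2: every variable appears an even number of times on the left, so the left side is 0.
But the right sides sum to 1 (mod 2). 0 ≠ 1 — the system is inconsistent.

Unsatisfiable — no assignment works.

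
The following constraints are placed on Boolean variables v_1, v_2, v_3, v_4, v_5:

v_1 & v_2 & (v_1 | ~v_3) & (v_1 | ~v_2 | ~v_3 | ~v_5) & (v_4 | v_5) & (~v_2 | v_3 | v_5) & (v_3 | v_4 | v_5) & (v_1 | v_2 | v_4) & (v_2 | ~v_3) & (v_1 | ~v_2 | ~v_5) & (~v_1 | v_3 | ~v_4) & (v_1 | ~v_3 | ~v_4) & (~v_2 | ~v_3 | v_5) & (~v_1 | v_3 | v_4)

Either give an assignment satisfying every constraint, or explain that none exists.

v_1: True, v_2: True, v_3: True, v_4: False, v_5: True

Unit clause (v_1) forces v_1 = True.
Unit clause (v_2) forces v_2 = True.
Try v_3 = False:
  (~v_2 | v_3 | v_5) forces v_5 = True.
  (~v_1 | v_3 | ~v_4) forces v_4 = False.
  clause (~v_1 | v_3 | v_4) is falsified — backtrack.
So v_3 = True.
  then (~v_2 | ~v_3 | v_5) forces v_5 = True.
Set v_4 = False.
All clauses satisfied.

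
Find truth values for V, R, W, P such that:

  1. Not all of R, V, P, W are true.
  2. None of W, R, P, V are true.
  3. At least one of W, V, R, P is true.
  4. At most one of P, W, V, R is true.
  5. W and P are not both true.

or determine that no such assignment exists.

UNSATISFIABLE

Case V = True:
  Constraint (2) is violated (V=T) — contradiction.
Case V = False:
  (2) forces W = False.
  (2) forces R = False.
  (2) forces P = False.
  Constraint (3) is violated (W=F, V=F, R=F, P=F) — contradiction.
Both cases fail — unsatisfiable.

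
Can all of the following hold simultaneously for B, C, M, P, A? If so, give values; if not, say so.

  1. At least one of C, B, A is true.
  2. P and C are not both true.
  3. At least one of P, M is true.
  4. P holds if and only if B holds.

B: False; C: True; M: True; P: False; A: True

  (1) {C, B, A}: 2 true — at least one ✓
  (2) P=F, C=T — not both ✓
  (3) {P, M}: 1 true — at least one ✓
  (4) P=F, B=F — same ✓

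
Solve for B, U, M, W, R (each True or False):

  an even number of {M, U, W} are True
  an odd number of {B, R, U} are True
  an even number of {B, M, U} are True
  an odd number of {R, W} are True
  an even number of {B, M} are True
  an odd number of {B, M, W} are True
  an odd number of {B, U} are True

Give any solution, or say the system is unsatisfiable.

B=T, U=F, M=T, W=T, R=F

{M, U, W}: 2 true → even ✓
{B, R, U}: 1 true → odd ✓
{B, M, U}: 2 true → even ✓
{R, W}: 1 true → odd ✓
{B, M}: 2 true → even ✓
{B, M, W}: 3 true → odd ✓
{B, U}: 1 true → odd ✓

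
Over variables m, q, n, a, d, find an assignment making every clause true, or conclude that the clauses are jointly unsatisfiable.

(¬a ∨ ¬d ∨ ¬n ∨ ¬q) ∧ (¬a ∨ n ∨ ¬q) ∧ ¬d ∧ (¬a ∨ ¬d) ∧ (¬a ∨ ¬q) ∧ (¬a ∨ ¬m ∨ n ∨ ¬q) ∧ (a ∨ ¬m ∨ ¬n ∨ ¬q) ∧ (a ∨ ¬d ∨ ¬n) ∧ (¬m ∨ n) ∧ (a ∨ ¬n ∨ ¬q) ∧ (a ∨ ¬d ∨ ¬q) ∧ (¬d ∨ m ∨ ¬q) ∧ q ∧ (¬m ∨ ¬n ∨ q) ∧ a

UNSATISFIABLE

Case q = True:
  (¬d) forces d = False.
  (¬a ∨ ¬q) forces a = False.
  Clause (a) is falsified — contradiction.
Case q = False:
  Clause (q) is falsified — contradiction.
Both cases fail, so the formula is unsatisfiable.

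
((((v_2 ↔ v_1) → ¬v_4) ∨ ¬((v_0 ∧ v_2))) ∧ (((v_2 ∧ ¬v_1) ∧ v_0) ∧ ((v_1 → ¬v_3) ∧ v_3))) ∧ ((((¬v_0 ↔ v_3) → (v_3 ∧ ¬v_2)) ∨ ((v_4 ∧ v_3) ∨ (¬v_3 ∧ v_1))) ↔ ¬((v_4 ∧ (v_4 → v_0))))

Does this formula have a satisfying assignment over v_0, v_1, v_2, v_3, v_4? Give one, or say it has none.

v_0: True, v_1: False, v_2: True, v_3: True, v_4: False

  (((v_2 ↔ v_1) → ¬v_4) ∨ ¬((v_0 ∧ v_2))) ∧ (((v_2 ∧ ¬v_1) ∧ v_0) ∧ ((v_1 → ¬v_3) ∧ v_3)) = True
    ((v_2 ↔ v_1) → ¬v_4) ∨ ¬((v_0 ∧ v_2)) = True
      (v_2 ↔ v_1) → ¬v_4 = True
        v_2 ↔ v_1 = False
        ¬v_4 = True
      ¬((v_0 ∧ v_2)) = False
        v_0 ∧ v_2 = True
    ((v_2 ∧ ¬v_1) ∧ v_0) ∧ ((v_1 → ¬v_3) ∧ v_3) = True
      (v_2 ∧ ¬v_1) ∧ v_0 = True
        v_2 ∧ ¬v_1 = True
          ¬v_1 = True
      (v_1 → ¬v_3) ∧ v_3 = True
        v_1 → ¬v_3 = True
          ¬v_3 = False
  (((¬v_0 ↔ v_3) → (v_3 ∧ ¬v_2)) ∨ ((v_4 ∧ v_3) ∨ (¬v_3 ∧ v_1))) ↔ ¬((v_4 ∧ (v_4 → v_0))) = True
    ((¬v_0 ↔ v_3) → (v_3 ∧ ¬v_2)) ∨ ((v_4 ∧ v_3) ∨ (¬v_3 ∧ v_1)) = True
      (¬v_0 ↔ v_3) → (v_3 ∧ ¬v_2) = True
        ¬v_0 ↔ v_3 = False
          ¬v_0 = False
        v_3 ∧ ¬v_2 = False
          ¬v_2 = False
      (v_4 ∧ v_3) ∨ (¬v_3 ∧ v_1) = False
        v_4 ∧ v_3 = False
        ¬v_3 ∧ v_1 = False
          ¬v_3 = False
    ¬((v_4 ∧ (v_4 → v_0))) = True
      v_4 ∧ (v_4 → v_0) = False
        v_4 → v_0 = True
Both conjuncts True, so the formula holds.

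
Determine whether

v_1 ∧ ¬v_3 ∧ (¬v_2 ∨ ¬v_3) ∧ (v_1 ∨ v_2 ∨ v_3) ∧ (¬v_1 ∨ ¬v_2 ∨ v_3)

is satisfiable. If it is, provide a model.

Unit clause (v_1) forces v_1 = True.
Unit clause (¬v_3) forces v_3 = False.
In (¬v_1 ∨ ¬v_2 ∨ v_3) only ¬v_2 is left, so v_2 = False.
Check each clause:
  (v_1): v_1 holds.
  (¬v_3): ¬v_3 holds.
  (¬v_2 ∨ ¬v_3): ¬v_2 holds.
  (v_1 ∨ v_2 ∨ v_3): v_1 holds.
  (¬v_1 ∨ ¬v_2 ∨ v_3): ¬v_2 holds.
All clauses satisfied.

v_1 = True, v_2 = False, v_3 = False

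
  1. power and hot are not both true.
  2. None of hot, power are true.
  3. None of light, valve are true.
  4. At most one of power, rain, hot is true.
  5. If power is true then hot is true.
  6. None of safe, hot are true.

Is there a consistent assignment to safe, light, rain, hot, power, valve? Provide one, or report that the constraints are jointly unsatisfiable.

safe=F, light=F, rain=T, hot=F, power=F, valve=F

  (1) power=F, hot=F — not both ✓
  (2) {hot, power}: 0 true — none ✓
  (3) {light, valve}: 0 true — none ✓
  (4) {power, rain, hot}: 1 true — at most one ✓
  (5) power=F ⇒ hot: vacuous ✓
  (6) {safe, hot}: 0 true — none ✓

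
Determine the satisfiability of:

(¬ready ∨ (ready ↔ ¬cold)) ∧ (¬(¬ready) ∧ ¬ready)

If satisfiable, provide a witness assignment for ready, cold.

The formula is unsatisfiable.

Case ready = True: the conjunct ¬ready is False.
Case ready = False: the conjunct ¬(¬ready) becomes ¬(¬False) = False.
Both cases fail — unsatisfiable.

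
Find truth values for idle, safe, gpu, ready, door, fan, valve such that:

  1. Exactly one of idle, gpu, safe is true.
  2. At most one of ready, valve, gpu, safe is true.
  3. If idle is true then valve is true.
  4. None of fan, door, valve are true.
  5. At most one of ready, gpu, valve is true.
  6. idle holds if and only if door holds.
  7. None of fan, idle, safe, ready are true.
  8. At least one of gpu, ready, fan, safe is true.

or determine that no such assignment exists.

idle: False, safe: False, gpu: True, ready: False, door: False, fan: False, valve: False

  (1) {idle, gpu, safe}: 1 true — exactly one ✓
  (2) {ready, valve, gpu, safe}: 1 true — at most one ✓
  (3) idle=F ⇒ valve: vacuous ✓
  (4) {fan, door, valve}: 0 true — none ✓
  (5) {ready, gpu, valve}: 1 true — at most one ✓
  (6) idle=F, door=F — same ✓
  (7) {fan, idle, safe, ready}: 0 true — none ✓
  (8) {gpu, ready, fan, safe}: 1 true — at least one ✓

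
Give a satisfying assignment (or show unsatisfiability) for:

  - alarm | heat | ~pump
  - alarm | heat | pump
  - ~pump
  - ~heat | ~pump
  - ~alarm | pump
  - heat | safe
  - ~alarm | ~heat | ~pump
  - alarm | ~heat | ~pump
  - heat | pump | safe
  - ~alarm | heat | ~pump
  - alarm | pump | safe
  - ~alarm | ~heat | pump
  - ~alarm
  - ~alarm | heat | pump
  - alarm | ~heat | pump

Case pump = True:
  Clause (~pump) is falsified — contradiction.
Case pump = False:
  (~alarm | pump) forces alarm = False.
  (alarm | heat | pump) forces heat = True.
  Clause (alarm | ~heat | pump) is falsified — contradiction.
Both cases fail, so the formula is unsatisfiable.

The formula is unsatisfiable.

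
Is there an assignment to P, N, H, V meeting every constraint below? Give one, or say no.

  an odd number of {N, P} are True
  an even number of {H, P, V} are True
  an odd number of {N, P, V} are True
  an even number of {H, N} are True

Unsatisfiable

Adding constraints 2, 3, 4 mod 2: every variable appears an even number of times on the left, so the left side is 0.
But the right sides sum to 1 (mod 2). 0 ≠ 1 — the system is inconsistent.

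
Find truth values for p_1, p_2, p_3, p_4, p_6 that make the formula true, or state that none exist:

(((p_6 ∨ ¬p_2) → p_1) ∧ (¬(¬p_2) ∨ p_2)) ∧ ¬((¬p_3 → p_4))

p_1 = True, p_2 = True, p_3 = False, p_4 = False, p_6 = True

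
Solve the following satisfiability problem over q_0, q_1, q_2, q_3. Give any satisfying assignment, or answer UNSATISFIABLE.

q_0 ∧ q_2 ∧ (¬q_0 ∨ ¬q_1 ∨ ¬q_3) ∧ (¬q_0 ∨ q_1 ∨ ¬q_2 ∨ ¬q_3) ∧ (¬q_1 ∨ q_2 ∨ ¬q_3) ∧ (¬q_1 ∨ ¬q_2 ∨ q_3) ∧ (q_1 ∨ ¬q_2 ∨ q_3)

Unsatisfiable — no assignment works.

Case q_1 = True:
  (q_0) forces q_0 = True.
  (q_2) forces q_2 = True.
  (¬q_0 ∨ ¬q_1 ∨ ¬q_3) forces q_3 = False.
  Clause (¬q_1 ∨ ¬q_2 ∨ q_3) is falsified — contradiction.
Case q_1 = False:
  (q_0) forces q_0 = True.
  (q_2) forces q_2 = True.
  (¬q_0 ∨ q_1 ∨ ¬q_2 ∨ ¬q_3) forces q_3 = False.
  Clause (q_1 ∨ ¬q_2 ∨ q_3) is falsified — contradiction.
Both cases fail, so the formula is unsatisfiable.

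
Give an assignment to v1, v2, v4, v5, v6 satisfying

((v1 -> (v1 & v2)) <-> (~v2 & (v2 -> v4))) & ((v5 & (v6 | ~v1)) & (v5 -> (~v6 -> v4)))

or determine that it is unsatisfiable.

v1=F; v2=F; v4=F; v5=T; v6=T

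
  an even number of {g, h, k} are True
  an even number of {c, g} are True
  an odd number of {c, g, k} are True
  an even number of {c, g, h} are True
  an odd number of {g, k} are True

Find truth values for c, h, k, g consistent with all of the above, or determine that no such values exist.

Adding constraints 1, 2, 4, 5 mod 2: every variable appears an even number of times on the left, so the left side is 0.
But the right sides sum to 1 (mod 2). 0 ≠ 1 — the system is inconsistent.

Unsatisfiable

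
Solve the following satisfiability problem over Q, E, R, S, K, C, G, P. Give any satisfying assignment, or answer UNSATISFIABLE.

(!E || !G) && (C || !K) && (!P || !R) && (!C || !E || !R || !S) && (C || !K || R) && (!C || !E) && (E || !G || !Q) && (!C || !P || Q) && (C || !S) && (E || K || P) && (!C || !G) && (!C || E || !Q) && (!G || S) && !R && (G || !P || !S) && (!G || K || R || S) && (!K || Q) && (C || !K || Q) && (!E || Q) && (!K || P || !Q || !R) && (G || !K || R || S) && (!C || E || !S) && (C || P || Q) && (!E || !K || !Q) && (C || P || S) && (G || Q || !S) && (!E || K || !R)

Q: False, E: False, R: False, S: False, K: False, C: False, G: False, P: True

Unit clause (!R) forces R = False.
Set Q = False.
  then (!K || Q) forces K = False.
  then (!E || Q) forces E = False.
  then (E || K || P) forces P = True.
  then (!C || !P || Q) forces C = False.
  then (C || !S) forces S = False.
  then (!G || S) forces G = False.
All clauses satisfied.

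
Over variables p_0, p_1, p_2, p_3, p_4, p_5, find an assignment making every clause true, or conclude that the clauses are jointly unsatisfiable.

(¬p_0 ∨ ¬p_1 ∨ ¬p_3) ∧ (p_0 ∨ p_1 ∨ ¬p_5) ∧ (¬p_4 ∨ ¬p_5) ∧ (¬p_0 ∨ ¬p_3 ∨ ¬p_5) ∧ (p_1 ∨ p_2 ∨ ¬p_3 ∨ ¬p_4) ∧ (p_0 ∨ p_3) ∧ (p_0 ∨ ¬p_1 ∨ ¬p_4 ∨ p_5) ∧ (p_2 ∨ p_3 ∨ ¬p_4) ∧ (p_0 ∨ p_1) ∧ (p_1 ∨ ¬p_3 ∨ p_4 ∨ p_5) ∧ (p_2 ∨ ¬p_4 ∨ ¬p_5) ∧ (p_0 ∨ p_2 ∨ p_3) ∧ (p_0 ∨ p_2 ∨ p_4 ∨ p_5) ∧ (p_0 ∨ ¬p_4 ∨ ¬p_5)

p_0: True; p_1: True; p_2: True; p_3: False; p_4: False; p_5: True

Set p_0 = True.
Set p_1 = True.
  then (¬p_0 ∨ ¬p_1 ∨ ¬p_3) forces p_3 = False.
Set p_2 = True.
Set p_4 = False.
Set p_5 = True.
All clauses satisfied.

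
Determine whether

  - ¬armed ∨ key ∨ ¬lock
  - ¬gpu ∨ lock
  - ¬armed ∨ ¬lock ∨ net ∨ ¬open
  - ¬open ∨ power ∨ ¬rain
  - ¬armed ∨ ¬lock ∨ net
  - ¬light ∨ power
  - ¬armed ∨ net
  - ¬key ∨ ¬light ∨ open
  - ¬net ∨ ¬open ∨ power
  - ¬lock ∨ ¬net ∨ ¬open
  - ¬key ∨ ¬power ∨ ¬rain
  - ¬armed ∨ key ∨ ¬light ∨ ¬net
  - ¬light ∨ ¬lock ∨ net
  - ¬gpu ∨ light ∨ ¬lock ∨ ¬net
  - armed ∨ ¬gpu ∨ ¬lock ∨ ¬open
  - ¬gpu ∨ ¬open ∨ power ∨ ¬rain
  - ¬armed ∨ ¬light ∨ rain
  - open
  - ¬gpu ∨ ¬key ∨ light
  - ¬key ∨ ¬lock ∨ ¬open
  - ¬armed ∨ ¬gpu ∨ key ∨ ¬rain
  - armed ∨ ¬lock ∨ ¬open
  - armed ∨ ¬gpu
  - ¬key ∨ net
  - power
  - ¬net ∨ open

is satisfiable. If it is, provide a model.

net = False; key = False; armed = False; power = True; rain = True; open = True; lock = False; light = False; gpu = False

Unit clause (open) forces open = True.
Unit clause (power) forces power = True.
Set net = False.
  then (¬armed ∨ net) forces armed = False.
  then (armed ∨ ¬lock ∨ ¬open) forces lock = False.
  then (armed ∨ ¬gpu) forces gpu = False.
  then (¬key ∨ net) forces key = False.
Set rain = True.
Set light = False.
All clauses satisfied.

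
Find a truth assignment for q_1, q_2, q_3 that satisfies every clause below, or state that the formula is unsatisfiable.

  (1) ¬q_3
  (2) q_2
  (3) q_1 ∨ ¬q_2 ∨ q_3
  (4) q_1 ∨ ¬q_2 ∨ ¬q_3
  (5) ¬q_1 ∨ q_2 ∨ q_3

Unit clause (¬q_3) forces q_3 = False.
Unit clause (q_2) forces q_2 = True.
In (q_1 ∨ ¬q_2 ∨ q_3) only q_1 is left, so q_1 = True.
All clauses satisfied.

q_1=T, q_2=T, q_3=F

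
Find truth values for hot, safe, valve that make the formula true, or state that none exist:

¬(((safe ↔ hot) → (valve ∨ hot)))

hot = False, safe = False, valve = False

  ¬(((safe ↔ hot) → (valve ∨ hot))) = True
    (safe ↔ hot) → (valve ∨ hot) = False
      safe ↔ hot = True
      valve ∨ hot = False
The formula evaluates to True.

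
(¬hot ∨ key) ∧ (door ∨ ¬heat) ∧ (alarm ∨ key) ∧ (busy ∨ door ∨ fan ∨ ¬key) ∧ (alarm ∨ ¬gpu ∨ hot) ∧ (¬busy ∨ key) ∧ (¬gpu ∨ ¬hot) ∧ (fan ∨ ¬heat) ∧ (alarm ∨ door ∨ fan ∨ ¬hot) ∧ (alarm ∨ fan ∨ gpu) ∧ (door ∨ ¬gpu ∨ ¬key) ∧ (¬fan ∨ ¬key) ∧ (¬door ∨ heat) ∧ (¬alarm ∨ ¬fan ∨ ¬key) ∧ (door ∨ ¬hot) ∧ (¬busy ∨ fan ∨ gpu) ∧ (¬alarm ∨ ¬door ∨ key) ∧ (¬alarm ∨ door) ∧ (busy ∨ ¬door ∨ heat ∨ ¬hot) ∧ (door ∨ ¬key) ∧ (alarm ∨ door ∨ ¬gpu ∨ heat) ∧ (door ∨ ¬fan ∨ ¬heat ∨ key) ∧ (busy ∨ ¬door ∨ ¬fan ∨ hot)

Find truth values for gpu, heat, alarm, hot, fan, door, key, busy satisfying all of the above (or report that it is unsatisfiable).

The formula is unsatisfiable.

Case key = True:
  (¬fan ∨ ¬key) forces fan = False.
  (fan ∨ ¬heat) forces heat = False.
  (¬door ∨ heat) forces door = False.
  Clause (door ∨ ¬key) is falsified — contradiction.
Case key = False:
  (¬hot ∨ key) forces hot = False.
  (alarm ∨ key) forces alarm = True.
  (¬busy ∨ key) forces busy = False.
  (¬alarm ∨ ¬door ∨ key) forces door = False.
  Clause (¬alarm ∨ door) is falsified — contradiction.
Both cases fail, so the formula is unsatisfiable.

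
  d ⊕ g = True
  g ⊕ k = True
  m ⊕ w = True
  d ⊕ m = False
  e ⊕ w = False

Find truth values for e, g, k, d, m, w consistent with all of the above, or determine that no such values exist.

e=F; g=F; k=T; d=T; m=T; w=F

d ⊕ g = T ⊕ F = True ✓
g ⊕ k = F ⊕ T = True ✓
m ⊕ w = T ⊕ F = True ✓
d ⊕ m = T ⊕ T = False ✓
e ⊕ w = F ⊕ F = False ✓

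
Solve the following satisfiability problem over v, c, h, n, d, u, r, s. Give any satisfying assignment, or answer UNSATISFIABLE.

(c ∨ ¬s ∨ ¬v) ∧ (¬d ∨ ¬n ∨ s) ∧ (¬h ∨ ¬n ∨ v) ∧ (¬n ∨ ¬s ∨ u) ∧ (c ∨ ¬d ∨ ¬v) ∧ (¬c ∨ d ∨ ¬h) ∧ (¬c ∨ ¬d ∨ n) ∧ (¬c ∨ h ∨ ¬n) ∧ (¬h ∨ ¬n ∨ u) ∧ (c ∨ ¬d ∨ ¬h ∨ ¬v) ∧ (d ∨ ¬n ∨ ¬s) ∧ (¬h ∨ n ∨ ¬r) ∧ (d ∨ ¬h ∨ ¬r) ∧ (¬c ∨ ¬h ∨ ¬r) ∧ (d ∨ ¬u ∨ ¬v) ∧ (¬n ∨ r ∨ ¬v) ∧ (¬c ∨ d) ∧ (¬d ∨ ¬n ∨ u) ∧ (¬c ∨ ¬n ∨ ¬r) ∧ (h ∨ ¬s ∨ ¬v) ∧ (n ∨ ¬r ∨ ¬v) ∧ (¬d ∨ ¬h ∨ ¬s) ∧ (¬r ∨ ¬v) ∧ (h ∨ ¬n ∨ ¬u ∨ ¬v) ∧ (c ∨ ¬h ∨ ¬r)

v=F, c=F, h=F, n=F, d=F, u=F, r=F, s=F

Set v = False.
Try c = True:
  (¬c ∨ d) forces d = True.
  (¬c ∨ ¬d ∨ n) forces n = True.
  (¬d ∨ ¬n ∨ s) forces s = True.
  (¬h ∨ ¬n ∨ v) forces h = False.
  clause (¬c ∨ h ∨ ¬n) is falsified — backtrack.
So c = False.
Set h = False.
Set n = False.
Set d = False.
Set u = False.
Set r = False.
Set s = False.
All clauses satisfied.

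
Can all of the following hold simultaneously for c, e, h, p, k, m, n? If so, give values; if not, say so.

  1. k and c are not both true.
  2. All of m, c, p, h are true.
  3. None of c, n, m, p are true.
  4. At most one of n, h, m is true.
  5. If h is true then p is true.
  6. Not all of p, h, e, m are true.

No satisfying assignment exists.

Case c = True:
  Constraint (3) is violated (c=T) — contradiction.
Case c = False:
  Constraint (2) is violated (c=F) — contradiction.
Both cases fail — unsatisfiable.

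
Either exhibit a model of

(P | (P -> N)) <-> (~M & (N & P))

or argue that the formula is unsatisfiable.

N = True, M = False, P = True

  (P | (P -> N)) <-> (~M & (N & P)) = True
    P | (P -> N) = True
      P -> N = True
    ~M & (N & P) = True
      ~M = True
      N & P = True
The formula evaluates to True.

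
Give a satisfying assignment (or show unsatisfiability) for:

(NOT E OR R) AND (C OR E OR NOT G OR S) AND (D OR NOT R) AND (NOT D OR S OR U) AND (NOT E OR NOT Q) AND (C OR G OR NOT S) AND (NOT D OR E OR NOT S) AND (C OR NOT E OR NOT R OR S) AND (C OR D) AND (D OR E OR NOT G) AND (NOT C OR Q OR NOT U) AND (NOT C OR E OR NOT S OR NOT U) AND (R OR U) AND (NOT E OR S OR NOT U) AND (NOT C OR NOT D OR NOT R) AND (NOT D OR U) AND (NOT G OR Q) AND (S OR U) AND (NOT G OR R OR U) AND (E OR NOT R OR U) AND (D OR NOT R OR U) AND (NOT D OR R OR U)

R = True, U = True, S = False, Q = True, D = True, G = False, E = False, C = False

Set R = True.
  then (D OR NOT R) forces D = True.
  then (NOT C OR NOT D OR NOT R) forces C = False.
  then (NOT D OR U) forces U = True.
Try S = True:
  (C OR G OR NOT S) forces G = True.
  (NOT D OR E OR NOT S) forces E = True.
  (NOT E OR NOT Q) forces Q = False.
  clause (NOT G OR Q) is falsified — backtrack.
So S = False.
  then (C OR NOT E OR NOT R OR S) forces E = False.
  then (C OR E OR NOT G OR S) forces G = False.
Set Q = True.
All clauses satisfied.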